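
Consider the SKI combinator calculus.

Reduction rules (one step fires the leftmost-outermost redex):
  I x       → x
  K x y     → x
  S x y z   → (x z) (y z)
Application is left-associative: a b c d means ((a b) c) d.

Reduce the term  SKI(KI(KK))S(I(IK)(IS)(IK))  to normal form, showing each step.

  start: SKI(KI(KK))S(I(IK)(IS)(IK))
  step 1: K(KI(KK))(I(KI(KK)))S(I(IK)(IS)(IK))
  step 2: KI(KK)S(I(IK)(IS)(IK))
  step 3: IS(I(IK)(IS)(IK))
  step 4: S(I(IK)(IS)(IK))
  step 5: S(IK(IS)(IK))
  step 6: S(K(IS)(IK))
  step 7: S(IS)
  step 8: SS

Answer: normal form = SS  (in 8 steps)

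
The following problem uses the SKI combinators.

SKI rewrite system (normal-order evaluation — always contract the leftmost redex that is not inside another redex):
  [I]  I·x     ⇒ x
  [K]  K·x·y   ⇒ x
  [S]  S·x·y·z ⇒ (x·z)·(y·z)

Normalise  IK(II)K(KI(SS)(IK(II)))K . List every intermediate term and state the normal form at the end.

Answer: normal form = I  (in 9 steps)

Derivation:
  start: IK(II)K(KI(SS)(IK(II)))K
  step 1: K(II)K(KI(SS)(IK(II)))K
  step 2: II(KI(SS)(IK(II)))K
  step 3: I(KI(SS)(IK(II)))K
  step 4: KI(SS)(IK(II))K
  step 5: I(IK(II))K
  step 6: IK(II)K
  step 7: K(II)K
  step 8: II
  step 9: I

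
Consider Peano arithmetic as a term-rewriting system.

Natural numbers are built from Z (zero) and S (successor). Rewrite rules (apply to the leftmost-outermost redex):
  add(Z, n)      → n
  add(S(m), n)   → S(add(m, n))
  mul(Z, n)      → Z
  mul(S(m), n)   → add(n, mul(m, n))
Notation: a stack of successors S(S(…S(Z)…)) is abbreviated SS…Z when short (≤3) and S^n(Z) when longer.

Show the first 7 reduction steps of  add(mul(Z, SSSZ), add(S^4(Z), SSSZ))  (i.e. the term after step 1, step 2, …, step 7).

Answer: after 7 steps: S^7(Z)

Reduction:
  start: add(mul(Z, SSSZ), add(S^4(Z), SSSZ))
  step 1: add(Z, add(S^4(Z), SSSZ))
  step 2: add(S^4(Z), SSSZ)
  step 3: S(add(SSSZ, SSSZ))
  step 4: S(S(add(SSZ, SSSZ)))
  step 5: S(S(S(add(SZ, SSSZ))))
  step 6: S(S(S(S(add(Z, SSSZ)))))
  step 7: S^7(Z)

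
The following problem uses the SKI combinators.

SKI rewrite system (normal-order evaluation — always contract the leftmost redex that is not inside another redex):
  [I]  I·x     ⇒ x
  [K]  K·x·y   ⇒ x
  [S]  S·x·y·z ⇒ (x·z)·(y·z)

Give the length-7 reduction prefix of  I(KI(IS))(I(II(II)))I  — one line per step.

Answer: after 7 steps: II

Working:
  start: I(KI(IS))(I(II(II)))I
  [1] KI(IS)(I(II(II)))I
  [2] I(I(II(II)))I
  [3] I(II(II))I
  [4] II(II)I
  [5] I(II)I
  [6] III
  [7] II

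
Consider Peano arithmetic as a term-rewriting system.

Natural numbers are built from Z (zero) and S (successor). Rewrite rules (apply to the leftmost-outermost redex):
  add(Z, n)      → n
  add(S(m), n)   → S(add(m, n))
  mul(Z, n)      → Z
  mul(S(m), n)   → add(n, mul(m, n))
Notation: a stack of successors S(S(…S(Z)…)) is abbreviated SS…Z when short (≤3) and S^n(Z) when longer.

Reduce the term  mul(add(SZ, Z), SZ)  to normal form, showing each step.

Answer: normal form = SZ  (in 6 steps)

Working:
  start: mul(add(SZ, Z), SZ)
  [1] mul(S(add(Z, Z)), SZ)
  [2] add(SZ, mul(add(Z, Z), SZ))
  [3] S(add(Z, mul(add(Z, Z), SZ)))
  [4] S(mul(add(Z, Z), SZ))
  [5] S(mul(Z, SZ))
  [6] SZ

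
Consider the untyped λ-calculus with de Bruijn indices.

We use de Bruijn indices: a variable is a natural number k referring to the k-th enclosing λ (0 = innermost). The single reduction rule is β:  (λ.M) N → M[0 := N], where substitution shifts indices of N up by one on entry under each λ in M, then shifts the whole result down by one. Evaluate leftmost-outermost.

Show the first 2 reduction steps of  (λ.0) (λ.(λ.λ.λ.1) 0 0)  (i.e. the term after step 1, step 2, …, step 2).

  start: (λ.0) (λ.(λ.λ.λ.1) 0 0)
  →1  λ.(λ.λ.λ.1) 0 0
  →2  λ.(λ.λ.1) 0

Answer: after 2 steps: λ.(λ.λ.1) 0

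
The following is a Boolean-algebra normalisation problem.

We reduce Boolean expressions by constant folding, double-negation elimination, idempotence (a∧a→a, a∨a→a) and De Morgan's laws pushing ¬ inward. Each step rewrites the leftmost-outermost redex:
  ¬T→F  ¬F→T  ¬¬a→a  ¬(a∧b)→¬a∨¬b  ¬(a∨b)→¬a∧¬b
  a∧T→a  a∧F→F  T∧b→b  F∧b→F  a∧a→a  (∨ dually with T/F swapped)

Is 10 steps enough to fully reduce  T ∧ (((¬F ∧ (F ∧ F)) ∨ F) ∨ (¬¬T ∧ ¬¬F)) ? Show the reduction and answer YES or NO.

  start: T ∧ (((¬F ∧ (F ∧ F)) ∨ F) ∨ (¬¬T ∧ ¬¬F))
  [1] ((¬F ∧ (F ∧ F)) ∨ F) ∨ (¬¬T ∧ ¬¬F)
  [2] (¬F ∧ (F ∧ F)) ∨ (¬¬T ∧ ¬¬F)
  [3] (T ∧ (F ∧ F)) ∨ (¬¬T ∧ ¬¬F)
  [4] (F ∧ F) ∨ (¬¬T ∧ ¬¬F)
  [5] F ∨ (¬¬T ∧ ¬¬F)
  [6] ¬¬T ∧ ¬¬F
  [7] T ∧ ¬¬F
  [8] ¬¬F
  [9] F

Answer: YES — reaches normal form F in 9 ≤ 10 steps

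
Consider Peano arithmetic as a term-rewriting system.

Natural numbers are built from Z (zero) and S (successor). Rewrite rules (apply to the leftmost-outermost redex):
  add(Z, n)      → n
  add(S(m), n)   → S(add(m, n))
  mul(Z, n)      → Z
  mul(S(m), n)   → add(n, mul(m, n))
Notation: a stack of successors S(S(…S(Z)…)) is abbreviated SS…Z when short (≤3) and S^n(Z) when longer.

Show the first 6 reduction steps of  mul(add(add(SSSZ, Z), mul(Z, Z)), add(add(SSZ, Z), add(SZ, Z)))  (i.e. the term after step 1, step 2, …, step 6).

  start: mul(add(add(SSSZ, Z), mul(Z, Z)), add(add(SSZ, Z), add(SZ, Z)))
  [1] mul(add(S(add(SSZ, Z)), mul(Z, Z)), add(add(SSZ, Z), add(SZ, Z)))
  [2] mul(S(add(add(SSZ, Z), mul(Z, Z))), add(add(SSZ, Z), add(SZ, Z)))
  [3] add(add(add(SSZ, Z), add(SZ, Z)), mul(add(add(SSZ, Z), mul(Z, Z)), add(add(SSZ, Z), add(SZ, Z))))
  [4] add(add(S(add(SZ, Z)), add(SZ, Z)), mul(add(add(SSZ, Z), mul(Z, Z)), add(add(SSZ, Z), add(SZ, Z))))
  [5] add(S(add(add(SZ, Z), add(SZ, Z))), mul(add(add(SSZ, Z), mul(Z, Z)), add(add(SSZ, Z), add(SZ, Z))))
  [6] S(add(add(add(SZ, Z), add(SZ, Z)), mul(add(add(SSZ, Z), mul(Z, Z)), add(add(SSZ, Z), add(SZ, Z)))))

Answer: after 6 steps: S(add(add(add(SZ, Z), add(SZ, Z)), mul(add(add(SSZ, Z), mul(Z, Z)), add(add(SSZ, Z), add(SZ, Z)))))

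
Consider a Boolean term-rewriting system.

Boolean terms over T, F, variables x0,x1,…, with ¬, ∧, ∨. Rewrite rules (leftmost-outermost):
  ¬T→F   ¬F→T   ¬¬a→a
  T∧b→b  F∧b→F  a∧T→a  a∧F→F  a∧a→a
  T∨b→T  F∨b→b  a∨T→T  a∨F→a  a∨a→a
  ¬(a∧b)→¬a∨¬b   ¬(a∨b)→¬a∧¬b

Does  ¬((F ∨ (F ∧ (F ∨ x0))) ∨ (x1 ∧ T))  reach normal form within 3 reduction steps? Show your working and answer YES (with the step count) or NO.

  start: ¬((F ∨ (F ∧ (F ∨ x0))) ∨ (x1 ∧ T))
  [1] ¬(F ∨ (F ∧ (F ∨ x0))) ∧ ¬(x1 ∧ T)
  [2] (¬F ∧ ¬(F ∧ (F ∨ x0))) ∧ ¬(x1 ∧ T)
  [3] (T ∧ ¬(F ∧ (F ∨ x0))) ∧ ¬(x1 ∧ T)

Answer: NO — after 3 steps the term is (T ∧ ¬(F ∧ (F ∨ x0))) ∧ ¬(x1 ∧ T), not yet normal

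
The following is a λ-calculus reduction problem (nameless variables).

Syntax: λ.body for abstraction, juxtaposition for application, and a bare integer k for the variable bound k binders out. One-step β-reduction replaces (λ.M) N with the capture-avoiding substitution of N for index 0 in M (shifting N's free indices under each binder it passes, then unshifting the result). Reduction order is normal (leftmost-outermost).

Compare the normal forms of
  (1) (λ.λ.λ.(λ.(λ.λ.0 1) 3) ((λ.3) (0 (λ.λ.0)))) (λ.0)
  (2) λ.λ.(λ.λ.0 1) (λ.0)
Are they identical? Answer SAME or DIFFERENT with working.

Answer: SAME — A ⇓ λ.λ.λ.0 (λ.0), B ⇓ λ.λ.λ.0 (λ.0)

Reduction:
Term A:
  start: (λ.λ.λ.(λ.(λ.λ.0 1) 3) ((λ.3) (0 (λ.λ.0)))) (λ.0)
  step 1: λ.λ.(λ.(λ.λ.0 1) (λ.0)) ((λ.λ.0) (0 (λ.λ.0)))
  step 2: λ.λ.(λ.λ.0 1) (λ.0)
  step 3: λ.λ.λ.0 (λ.0)

Term B:
  start: λ.λ.(λ.λ.0 1) (λ.0)
  step 1: λ.λ.λ.0 (λ.0)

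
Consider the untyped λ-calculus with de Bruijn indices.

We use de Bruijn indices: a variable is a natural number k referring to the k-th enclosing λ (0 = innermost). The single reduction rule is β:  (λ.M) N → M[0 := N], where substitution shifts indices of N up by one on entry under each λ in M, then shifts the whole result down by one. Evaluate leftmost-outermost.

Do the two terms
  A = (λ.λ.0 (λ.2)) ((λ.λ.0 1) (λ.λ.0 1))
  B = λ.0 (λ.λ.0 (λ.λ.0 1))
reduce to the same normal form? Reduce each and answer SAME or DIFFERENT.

Answer: SAME — A ⇓ λ.0 (λ.λ.0 (λ.λ.0 1)), B ⇓ λ.0 (λ.λ.0 (λ.λ.0 1))

Reduction:
Term A:
  start: (λ.λ.0 (λ.2)) ((λ.λ.0 1) (λ.λ.0 1))
  step 1: λ.0 (λ.(λ.λ.0 1) (λ.λ.0 1))
  step 2: λ.0 (λ.λ.0 (λ.λ.0 1))

Term B:
  start: λ.0 (λ.λ.0 (λ.λ.0 1))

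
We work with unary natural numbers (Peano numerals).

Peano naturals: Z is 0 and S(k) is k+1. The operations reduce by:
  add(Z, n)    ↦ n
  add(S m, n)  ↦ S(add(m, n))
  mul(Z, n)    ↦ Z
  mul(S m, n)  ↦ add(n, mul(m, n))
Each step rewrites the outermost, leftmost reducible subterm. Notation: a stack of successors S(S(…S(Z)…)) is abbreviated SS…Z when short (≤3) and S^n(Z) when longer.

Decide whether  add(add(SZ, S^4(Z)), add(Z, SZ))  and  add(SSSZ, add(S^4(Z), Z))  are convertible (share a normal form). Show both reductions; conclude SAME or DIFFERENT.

Term A:
  start: add(add(SZ, S^4(Z)), add(Z, SZ))
  →1  add(S(add(Z, S^4(Z))), add(Z, SZ))
  →2  S(add(add(Z, S^4(Z)), add(Z, SZ)))
  →3  S(add(S^4(Z), add(Z, SZ)))
  →4  S(S(add(SSSZ, add(Z, SZ))))
  →5  S(S(S(add(SSZ, add(Z, SZ)))))
  →6  S(S(S(S(add(SZ, add(Z, SZ))))))
  →7  S(S(S(S(S(add(Z, add(Z, SZ)))))))
  →8  S(S(S(S(S(add(Z, SZ))))))
  →9  S^6(Z)

Term B:
  start: add(SSSZ, add(S^4(Z), Z))
  →1  S(add(SSZ, add(S^4(Z), Z)))
  →2  S(S(add(SZ, add(S^4(Z), Z))))
  →3  S(S(S(add(Z, add(S^4(Z), Z)))))
  →4  S(S(S(add(S^4(Z), Z))))
  →5  S(S(S(S(add(SSSZ, Z)))))
  →6  S(S(S(S(S(add(SSZ, Z))))))
  →7  S(S(S(S(S(S(add(SZ, Z)))))))
  →8  S(S(S(S(S(S(S(add(Z, Z))))))))
  →9  S^7(Z)

Answer: DIFFERENT — A ⇓ S^6(Z), B ⇓ S^7(Z)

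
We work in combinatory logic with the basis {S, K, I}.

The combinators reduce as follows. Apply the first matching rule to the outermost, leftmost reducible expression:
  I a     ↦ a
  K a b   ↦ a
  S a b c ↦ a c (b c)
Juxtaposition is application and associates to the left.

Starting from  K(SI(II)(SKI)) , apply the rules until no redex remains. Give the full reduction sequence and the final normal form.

Answer: normal form = K(SKI)  (in 6 steps)

Derivation:
  start: K(SI(II)(SKI))
  →1  K(I(SKI)(II(SKI)))
  →2  K(SKI(II(SKI)))
  →3  K(K(II(SKI))(I(II(SKI))))
  →4  K(II(SKI))
  →5  K(I(SKI))
  →6  K(SKI)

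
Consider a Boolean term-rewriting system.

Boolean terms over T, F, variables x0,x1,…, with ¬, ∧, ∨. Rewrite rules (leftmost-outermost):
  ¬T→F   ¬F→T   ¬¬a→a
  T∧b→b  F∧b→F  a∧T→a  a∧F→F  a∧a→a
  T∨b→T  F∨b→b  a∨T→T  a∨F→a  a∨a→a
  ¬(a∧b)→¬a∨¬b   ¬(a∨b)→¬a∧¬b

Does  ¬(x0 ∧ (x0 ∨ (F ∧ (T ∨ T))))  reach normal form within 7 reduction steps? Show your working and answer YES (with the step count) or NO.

Answer: YES — reaches normal form ¬x0 in 7 ≤ 7 steps

Working:
  start: ¬(x0 ∧ (x0 ∨ (F ∧ (T ∨ T))))
  step 1: ¬x0 ∨ ¬(x0 ∨ (F ∧ (T ∨ T)))
  step 2: ¬x0 ∨ (¬x0 ∧ ¬(F ∧ (T ∨ T)))
  step 3: ¬x0 ∨ (¬x0 ∧ (¬F ∨ ¬(T ∨ T)))
  step 4: ¬x0 ∨ (¬x0 ∧ (T ∨ ¬(T ∨ T)))
  step 5: ¬x0 ∨ (¬x0 ∧ T)
  step 6: ¬x0 ∨ ¬x0
  step 7: ¬x0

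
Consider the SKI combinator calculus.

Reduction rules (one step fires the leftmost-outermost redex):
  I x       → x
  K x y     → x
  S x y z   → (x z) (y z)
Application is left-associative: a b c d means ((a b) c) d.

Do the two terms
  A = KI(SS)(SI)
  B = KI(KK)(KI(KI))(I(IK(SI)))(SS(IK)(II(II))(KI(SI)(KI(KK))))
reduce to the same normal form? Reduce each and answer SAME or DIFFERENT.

Answer: SAME — A ⇓ SI, B ⇓ SI

Derivation:
Term A:
  start: KI(SS)(SI)
  [1] I(SI)
  [2] SI

Term B:
  start: KI(KK)(KI(KI))(I(IK(SI)))(SS(IK)(II(II))(KI(SI)(KI(KK))))
  [1] I(KI(KI))(I(IK(SI)))(SS(IK)(II(II))(KI(SI)(KI(KK))))
  [2] KI(KI)(I(IK(SI)))(SS(IK)(II(II))(KI(SI)(KI(KK))))
  [3] I(I(IK(SI)))(SS(IK)(II(II))(KI(SI)(KI(KK))))
  [4] I(IK(SI))(SS(IK)(II(II))(KI(SI)(KI(KK))))
  [5] IK(SI)(SS(IK)(II(II))(KI(SI)(KI(KK))))
  [6] K(SI)(SS(IK)(II(II))(KI(SI)(KI(KK))))
  [7] SI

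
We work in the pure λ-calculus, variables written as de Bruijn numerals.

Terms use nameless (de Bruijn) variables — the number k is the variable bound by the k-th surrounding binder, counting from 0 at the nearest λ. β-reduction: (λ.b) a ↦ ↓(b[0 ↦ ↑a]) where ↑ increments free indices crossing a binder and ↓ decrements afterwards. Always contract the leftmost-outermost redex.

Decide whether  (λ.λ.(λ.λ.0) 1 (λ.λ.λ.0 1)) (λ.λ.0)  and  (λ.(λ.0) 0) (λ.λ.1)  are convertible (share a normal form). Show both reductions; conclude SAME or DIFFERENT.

Answer: DIFFERENT — A ⇓ λ.λ.λ.λ.0 1, B ⇓ λ.λ.1

Reduction:
Term A:
  start: (λ.λ.(λ.λ.0) 1 (λ.λ.λ.0 1)) (λ.λ.0)
  →1  λ.(λ.λ.0) (λ.λ.0) (λ.λ.λ.0 1)
  →2  λ.(λ.0) (λ.λ.λ.0 1)
  →3  λ.λ.λ.λ.0 1

Term B:
  start: (λ.(λ.0) 0) (λ.λ.1)
  →1  (λ.0) (λ.λ.1)
  →2  λ.λ.1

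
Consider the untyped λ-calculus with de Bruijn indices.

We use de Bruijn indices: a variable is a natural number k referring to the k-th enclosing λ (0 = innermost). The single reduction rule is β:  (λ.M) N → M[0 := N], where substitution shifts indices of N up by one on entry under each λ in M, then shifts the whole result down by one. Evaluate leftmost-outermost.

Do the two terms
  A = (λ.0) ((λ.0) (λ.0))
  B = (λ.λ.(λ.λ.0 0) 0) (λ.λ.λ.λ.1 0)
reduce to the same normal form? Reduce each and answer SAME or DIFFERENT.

Answer: DIFFERENT — A ⇓ λ.0, B ⇓ λ.λ.0 0

Reduction:
Term A:
  start: (λ.0) ((λ.0) (λ.0))
  step 1: (λ.0) (λ.0)
  step 2: λ.0

Term B:
  start: (λ.λ.(λ.λ.0 0) 0) (λ.λ.λ.λ.1 0)
  step 1: λ.(λ.λ.0 0) 0
  step 2: λ.λ.0 0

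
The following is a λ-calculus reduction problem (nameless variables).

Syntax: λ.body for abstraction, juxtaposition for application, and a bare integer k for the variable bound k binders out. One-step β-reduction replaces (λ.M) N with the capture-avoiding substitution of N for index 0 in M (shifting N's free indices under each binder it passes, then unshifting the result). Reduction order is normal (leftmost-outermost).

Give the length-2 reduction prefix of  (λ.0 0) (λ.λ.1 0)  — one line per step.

  start: (λ.0 0) (λ.λ.1 0)
  →1  (λ.λ.1 0) (λ.λ.1 0)
  →2  λ.(λ.λ.1 0) 0

Answer: after 2 steps: λ.(λ.λ.1 0) 0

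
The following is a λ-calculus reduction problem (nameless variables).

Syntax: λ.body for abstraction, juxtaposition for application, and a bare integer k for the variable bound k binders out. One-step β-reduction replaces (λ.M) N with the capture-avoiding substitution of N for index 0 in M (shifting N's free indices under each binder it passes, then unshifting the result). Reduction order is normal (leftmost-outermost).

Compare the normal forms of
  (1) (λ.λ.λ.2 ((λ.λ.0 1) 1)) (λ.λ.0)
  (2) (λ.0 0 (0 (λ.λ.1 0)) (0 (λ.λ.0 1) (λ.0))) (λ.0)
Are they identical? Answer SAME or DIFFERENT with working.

Answer: DIFFERENT — A ⇓ λ.λ.λ.0, B ⇓ λ.0 (λ.0)

Reduction:
Term A:
  start: (λ.λ.λ.2 ((λ.λ.0 1) 1)) (λ.λ.0)
  →1  λ.λ.(λ.λ.0) ((λ.λ.0 1) 1)
  →2  λ.λ.λ.0

Term B:
  start: (λ.0 0 (0 (λ.λ.1 0)) (0 (λ.λ.0 1) (λ.0))) (λ.0)
  →1  (λ.0) (λ.0) ((λ.0) (λ.λ.1 0)) ((λ.0) (λ.λ.0 1) (λ.0))
  →2  (λ.0) ((λ.0) (λ.λ.1 0)) ((λ.0) (λ.λ.0 1) (λ.0))
  →3  (λ.0) (λ.λ.1 0) ((λ.0) (λ.λ.0 1) (λ.0))
  →4  (λ.λ.1 0) ((λ.0) (λ.λ.0 1) (λ.0))
  →5  λ.(λ.0) (λ.λ.0 1) (λ.0) 0
  →6  λ.(λ.λ.0 1) (λ.0) 0
  →7  λ.(λ.0 (λ.0)) 0
  →8  λ.0 (λ.0)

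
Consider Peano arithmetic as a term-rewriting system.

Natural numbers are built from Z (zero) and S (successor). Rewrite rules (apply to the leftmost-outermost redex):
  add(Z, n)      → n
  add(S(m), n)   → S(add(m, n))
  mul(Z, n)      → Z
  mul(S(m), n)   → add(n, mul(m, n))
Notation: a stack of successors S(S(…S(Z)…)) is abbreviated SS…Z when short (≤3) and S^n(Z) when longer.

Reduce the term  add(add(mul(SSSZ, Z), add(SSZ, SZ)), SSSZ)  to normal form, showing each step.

Answer: normal form = S^6(Z)  (in 15 steps)

Working:
  start: add(add(mul(SSSZ, Z), add(SSZ, SZ)), SSSZ)
  step 1: add(add(add(Z, mul(SSZ, Z)), add(SSZ, SZ)), SSSZ)
  step 2: add(add(mul(SSZ, Z), add(SSZ, SZ)), SSSZ)
  step 3: add(add(add(Z, mul(SZ, Z)), add(SSZ, SZ)), SSSZ)
  step 4: add(add(mul(SZ, Z), add(SSZ, SZ)), SSSZ)
  step 5: add(add(add(Z, mul(Z, Z)), add(SSZ, SZ)), SSSZ)
  step 6: add(add(mul(Z, Z), add(SSZ, SZ)), SSSZ)
  step 7: add(add(Z, add(SSZ, SZ)), SSSZ)
  step 8: add(add(SSZ, SZ), SSSZ)
  step 9: add(S(add(SZ, SZ)), SSSZ)
  step 10: S(add(add(SZ, SZ), SSSZ))
  step 11: S(add(S(add(Z, SZ)), SSSZ))
  step 12: S(S(add(add(Z, SZ), SSSZ)))
  step 13: S(S(add(SZ, SSSZ)))
  step 14: S(S(S(add(Z, SSSZ))))
  step 15: S^6(Z)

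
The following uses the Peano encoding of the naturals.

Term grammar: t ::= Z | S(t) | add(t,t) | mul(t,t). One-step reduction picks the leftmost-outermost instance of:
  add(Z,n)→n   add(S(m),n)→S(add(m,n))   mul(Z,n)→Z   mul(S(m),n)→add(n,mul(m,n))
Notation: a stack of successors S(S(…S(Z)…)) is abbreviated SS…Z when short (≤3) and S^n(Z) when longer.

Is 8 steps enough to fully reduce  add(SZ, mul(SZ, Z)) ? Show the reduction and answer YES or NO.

  start: add(SZ, mul(SZ, Z))
  step 1: S(add(Z, mul(SZ, Z)))
  step 2: S(mul(SZ, Z))
  step 3: S(add(Z, mul(Z, Z)))
  step 4: S(mul(Z, Z))
  step 5: SZ

Answer: YES — reaches normal form SZ in 5 ≤ 8 steps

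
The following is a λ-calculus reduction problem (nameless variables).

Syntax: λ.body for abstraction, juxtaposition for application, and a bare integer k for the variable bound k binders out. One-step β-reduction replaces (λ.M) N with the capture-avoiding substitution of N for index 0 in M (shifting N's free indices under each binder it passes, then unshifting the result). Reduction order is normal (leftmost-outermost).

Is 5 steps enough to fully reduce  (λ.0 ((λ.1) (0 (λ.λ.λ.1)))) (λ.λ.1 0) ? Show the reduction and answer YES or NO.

  start: (λ.0 ((λ.1) (0 (λ.λ.λ.1)))) (λ.λ.1 0)
  step 1: (λ.λ.1 0) ((λ.λ.λ.1 0) ((λ.λ.1 0) (λ.λ.λ.1)))
  step 2: λ.(λ.λ.λ.1 0) ((λ.λ.1 0) (λ.λ.λ.1)) 0
  step 3: λ.(λ.λ.1 0) 0
  step 4: λ.λ.1 0

Answer: YES — reaches normal form λ.λ.1 0 in 4 ≤ 5 steps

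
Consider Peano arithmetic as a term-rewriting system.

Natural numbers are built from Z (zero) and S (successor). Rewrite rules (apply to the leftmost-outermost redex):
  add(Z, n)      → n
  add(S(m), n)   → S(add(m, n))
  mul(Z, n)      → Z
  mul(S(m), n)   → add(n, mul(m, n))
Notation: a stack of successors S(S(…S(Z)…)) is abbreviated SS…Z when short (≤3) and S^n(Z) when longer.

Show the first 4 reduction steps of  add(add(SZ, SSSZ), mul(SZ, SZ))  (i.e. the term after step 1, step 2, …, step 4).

Answer: after 4 steps: S(S(add(SSZ, mul(SZ, SZ))))

Working:
  start: add(add(SZ, SSSZ), mul(SZ, SZ))
  →1  add(S(add(Z, SSSZ)), mul(SZ, SZ))
  →2  S(add(add(Z, SSSZ), mul(SZ, SZ)))
  →3  S(add(SSSZ, mul(SZ, SZ)))
  →4  S(S(add(SSZ, mul(SZ, SZ))))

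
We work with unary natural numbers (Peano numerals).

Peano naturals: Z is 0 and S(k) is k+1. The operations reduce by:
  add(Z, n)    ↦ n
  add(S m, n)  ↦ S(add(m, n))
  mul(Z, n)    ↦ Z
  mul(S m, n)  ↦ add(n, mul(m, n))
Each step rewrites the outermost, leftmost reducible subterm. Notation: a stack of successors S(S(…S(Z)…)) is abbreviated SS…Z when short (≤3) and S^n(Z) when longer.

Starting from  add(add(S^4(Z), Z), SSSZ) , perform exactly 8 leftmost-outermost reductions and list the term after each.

Answer: after 8 steps: S(S(S(S(add(add(Z, Z), SSSZ)))))

Working:
  start: add(add(S^4(Z), Z), SSSZ)
  step 1: add(S(add(SSSZ, Z)), SSSZ)
  step 2: S(add(add(SSSZ, Z), SSSZ))
  step 3: S(add(S(add(SSZ, Z)), SSSZ))
  step 4: S(S(add(add(SSZ, Z), SSSZ)))
  step 5: S(S(add(S(add(SZ, Z)), SSSZ)))
  step 6: S(S(S(add(add(SZ, Z), SSSZ))))
  step 7: S(S(S(add(S(add(Z, Z)), SSSZ))))
  step 8: S(S(S(S(add(add(Z, Z), SSSZ)))))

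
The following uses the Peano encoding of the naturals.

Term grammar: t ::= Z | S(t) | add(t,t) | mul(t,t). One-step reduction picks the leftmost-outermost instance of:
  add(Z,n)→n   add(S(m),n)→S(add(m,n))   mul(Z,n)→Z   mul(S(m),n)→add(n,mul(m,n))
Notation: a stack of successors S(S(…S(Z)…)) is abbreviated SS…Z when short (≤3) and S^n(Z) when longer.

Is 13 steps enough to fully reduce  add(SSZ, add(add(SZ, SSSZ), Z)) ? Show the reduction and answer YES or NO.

Answer: YES — reaches normal form S^6(Z) in 10 ≤ 13 steps

Reduction:
  start: add(SSZ, add(add(SZ, SSSZ), Z))
  step 1: S(add(SZ, add(add(SZ, SSSZ), Z)))
  step 2: S(S(add(Z, add(add(SZ, SSSZ), Z))))
  step 3: S(S(add(add(SZ, SSSZ), Z)))
  step 4: S(S(add(S(add(Z, SSSZ)), Z)))
  step 5: S(S(S(add(add(Z, SSSZ), Z))))
  step 6: S(S(S(add(SSSZ, Z))))
  step 7: S(S(S(S(add(SSZ, Z)))))
  step 8: S(S(S(S(S(add(SZ, Z))))))
  step 9: S(S(S(S(S(S(add(Z, Z)))))))
  step 10: S^6(Z)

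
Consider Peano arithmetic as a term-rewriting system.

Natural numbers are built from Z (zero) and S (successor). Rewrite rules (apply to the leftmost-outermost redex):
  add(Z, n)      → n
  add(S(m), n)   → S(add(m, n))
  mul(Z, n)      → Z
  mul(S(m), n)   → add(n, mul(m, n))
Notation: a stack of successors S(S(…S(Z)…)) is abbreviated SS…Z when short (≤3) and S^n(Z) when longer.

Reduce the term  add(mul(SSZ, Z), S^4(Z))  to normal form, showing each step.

Answer: normal form = S^4(Z)  (in 6 steps)

Reduction:
  start: add(mul(SSZ, Z), S^4(Z))
  [1] add(add(Z, mul(SZ, Z)), S^4(Z))
  [2] add(mul(SZ, Z), S^4(Z))
  [3] add(add(Z, mul(Z, Z)), S^4(Z))
  [4] add(mul(Z, Z), S^4(Z))
  [5] add(Z, S^4(Z))
  [6] S^4(Z)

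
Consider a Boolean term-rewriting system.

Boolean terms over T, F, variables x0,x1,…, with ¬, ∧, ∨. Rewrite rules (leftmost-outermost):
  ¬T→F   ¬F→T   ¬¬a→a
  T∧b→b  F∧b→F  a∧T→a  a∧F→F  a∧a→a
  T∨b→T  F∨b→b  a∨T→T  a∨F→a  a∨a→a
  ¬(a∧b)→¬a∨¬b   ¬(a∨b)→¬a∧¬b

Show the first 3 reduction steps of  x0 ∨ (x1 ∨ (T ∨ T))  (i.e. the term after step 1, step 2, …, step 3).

  start: x0 ∨ (x1 ∨ (T ∨ T))
  step 1: x0 ∨ (x1 ∨ T)
  step 2: x0 ∨ T
  step 3: T

Answer: after 3 steps: T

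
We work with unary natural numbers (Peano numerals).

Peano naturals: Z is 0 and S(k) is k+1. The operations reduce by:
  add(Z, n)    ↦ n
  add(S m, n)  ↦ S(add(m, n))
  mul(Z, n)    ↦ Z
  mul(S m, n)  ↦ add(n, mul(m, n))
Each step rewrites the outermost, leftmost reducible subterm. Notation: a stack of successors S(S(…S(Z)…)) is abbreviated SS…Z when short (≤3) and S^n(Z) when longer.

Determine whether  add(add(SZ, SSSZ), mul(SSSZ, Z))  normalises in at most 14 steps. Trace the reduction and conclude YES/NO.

  start: add(add(SZ, SSSZ), mul(SSSZ, Z))
  →1  add(S(add(Z, SSSZ)), mul(SSSZ, Z))
  →2  S(add(add(Z, SSSZ), mul(SSSZ, Z)))
  →3  S(add(SSSZ, mul(SSSZ, Z)))
  →4  S(S(add(SSZ, mul(SSSZ, Z))))
  →5  S(S(S(add(SZ, mul(SSSZ, Z)))))
  →6  S(S(S(S(add(Z, mul(SSSZ, Z))))))
  →7  S(S(S(S(mul(SSSZ, Z)))))
  →8  S(S(S(S(add(Z, mul(SSZ, Z))))))
  →9  S(S(S(S(mul(SSZ, Z)))))
  →10  S(S(S(S(add(Z, mul(SZ, Z))))))
  →11  S(S(S(S(mul(SZ, Z)))))
  →12  S(S(S(S(add(Z, mul(Z, Z))))))
  →13  S(S(S(S(mul(Z, Z)))))
  →14  S^4(Z)

Answer: YES — reaches normal form S^4(Z) in 14 ≤ 14 steps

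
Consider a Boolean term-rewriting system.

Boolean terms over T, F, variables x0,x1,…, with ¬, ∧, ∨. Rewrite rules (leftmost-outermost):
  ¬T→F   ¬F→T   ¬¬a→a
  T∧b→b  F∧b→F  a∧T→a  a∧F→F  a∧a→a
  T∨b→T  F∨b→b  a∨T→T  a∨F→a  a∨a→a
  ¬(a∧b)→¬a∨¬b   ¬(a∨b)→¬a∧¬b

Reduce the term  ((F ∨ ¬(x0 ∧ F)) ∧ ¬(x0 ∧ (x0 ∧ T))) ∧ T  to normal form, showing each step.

Answer: normal form = ¬x0  (in 11 steps)

Working:
  start: ((F ∨ ¬(x0 ∧ F)) ∧ ¬(x0 ∧ (x0 ∧ T))) ∧ T
  →1  (F ∨ ¬(x0 ∧ F)) ∧ ¬(x0 ∧ (x0 ∧ T))
  →2  ¬(x0 ∧ F) ∧ ¬(x0 ∧ (x0 ∧ T))
  →3  (¬x0 ∨ ¬F) ∧ ¬(x0 ∧ (x0 ∧ T))
  →4  (¬x0 ∨ T) ∧ ¬(x0 ∧ (x0 ∧ T))
  →5  T ∧ ¬(x0 ∧ (x0 ∧ T))
  →6  ¬(x0 ∧ (x0 ∧ T))
  →7  ¬x0 ∨ ¬(x0 ∧ T)
  →8  ¬x0 ∨ (¬x0 ∨ ¬T)
  →9  ¬x0 ∨ (¬x0 ∨ F)
  →10  ¬x0 ∨ ¬x0
  →11  ¬x0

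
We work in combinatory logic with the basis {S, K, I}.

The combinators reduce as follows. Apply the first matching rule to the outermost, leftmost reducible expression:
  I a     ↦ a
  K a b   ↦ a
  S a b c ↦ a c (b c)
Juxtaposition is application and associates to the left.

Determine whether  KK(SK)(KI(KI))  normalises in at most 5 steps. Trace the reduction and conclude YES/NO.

  start: KK(SK)(KI(KI))
  [1] K(KI(KI))
  [2] KI

Answer: YES — reaches normal form KI in 2 ≤ 5 steps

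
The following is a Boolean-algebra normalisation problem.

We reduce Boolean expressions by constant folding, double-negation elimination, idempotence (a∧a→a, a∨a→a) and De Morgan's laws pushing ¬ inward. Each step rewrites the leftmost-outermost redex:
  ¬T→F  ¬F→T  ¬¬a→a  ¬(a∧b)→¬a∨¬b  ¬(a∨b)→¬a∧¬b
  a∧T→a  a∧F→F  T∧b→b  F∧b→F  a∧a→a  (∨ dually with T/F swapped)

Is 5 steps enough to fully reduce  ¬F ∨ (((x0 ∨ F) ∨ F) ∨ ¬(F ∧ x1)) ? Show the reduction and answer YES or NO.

Answer: YES — reaches normal form T in 2 ≤ 5 steps

Working:
  start: ¬F ∨ (((x0 ∨ F) ∨ F) ∨ ¬(F ∧ x1))
  [1] T ∨ (((x0 ∨ F) ∨ F) ∨ ¬(F ∧ x1))
  [2] T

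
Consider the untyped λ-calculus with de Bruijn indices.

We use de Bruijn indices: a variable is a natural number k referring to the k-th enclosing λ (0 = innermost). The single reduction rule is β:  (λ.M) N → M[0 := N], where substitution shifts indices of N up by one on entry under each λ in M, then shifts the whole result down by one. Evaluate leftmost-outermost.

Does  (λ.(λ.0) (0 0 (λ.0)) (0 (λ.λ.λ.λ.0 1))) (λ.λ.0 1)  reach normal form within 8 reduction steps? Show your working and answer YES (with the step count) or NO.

  start: (λ.(λ.0) (0 0 (λ.0)) (0 (λ.λ.λ.λ.0 1))) (λ.λ.0 1)
  →1  (λ.0) ((λ.λ.0 1) (λ.λ.0 1) (λ.0)) ((λ.λ.0 1) (λ.λ.λ.λ.0 1))
  →2  (λ.λ.0 1) (λ.λ.0 1) (λ.0) ((λ.λ.0 1) (λ.λ.λ.λ.0 1))
  →3  (λ.0 (λ.λ.0 1)) (λ.0) ((λ.λ.0 1) (λ.λ.λ.λ.0 1))
  →4  (λ.0) (λ.λ.0 1) ((λ.λ.0 1) (λ.λ.λ.λ.0 1))
  →5  (λ.λ.0 1) ((λ.λ.0 1) (λ.λ.λ.λ.0 1))
  →6  λ.0 ((λ.λ.0 1) (λ.λ.λ.λ.0 1))
  →7  λ.0 (λ.0 (λ.λ.λ.λ.0 1))

Answer: YES — reaches normal form λ.0 (λ.0 (λ.λ.λ.λ.0 1)) in 7 ≤ 8 steps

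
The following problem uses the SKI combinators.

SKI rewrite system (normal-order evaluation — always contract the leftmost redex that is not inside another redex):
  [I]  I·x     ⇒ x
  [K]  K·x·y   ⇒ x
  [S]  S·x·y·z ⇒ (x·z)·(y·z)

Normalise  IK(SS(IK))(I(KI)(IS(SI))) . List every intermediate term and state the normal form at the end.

  start: IK(SS(IK))(I(KI)(IS(SI)))
  step 1: K(SS(IK))(I(KI)(IS(SI)))
  step 2: SS(IK)
  step 3: SSK

Answer: normal form = SSK  (in 3 steps)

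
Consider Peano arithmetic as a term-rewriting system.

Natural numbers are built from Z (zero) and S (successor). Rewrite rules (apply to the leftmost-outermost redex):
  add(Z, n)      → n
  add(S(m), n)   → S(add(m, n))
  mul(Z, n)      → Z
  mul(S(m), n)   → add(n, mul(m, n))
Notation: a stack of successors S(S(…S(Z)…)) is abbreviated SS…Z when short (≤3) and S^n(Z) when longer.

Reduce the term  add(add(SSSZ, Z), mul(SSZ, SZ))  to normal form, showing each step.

  start: add(add(SSSZ, Z), mul(SSZ, SZ))
  [1] add(S(add(SSZ, Z)), mul(SSZ, SZ))
  [2] S(add(add(SSZ, Z), mul(SSZ, SZ)))
  [3] S(add(S(add(SZ, Z)), mul(SSZ, SZ)))
  [4] S(S(add(add(SZ, Z), mul(SSZ, SZ))))
  [5] S(S(add(S(add(Z, Z)), mul(SSZ, SZ))))
  [6] S(S(S(add(add(Z, Z), mul(SSZ, SZ)))))
  [7] S(S(S(add(Z, mul(SSZ, SZ)))))
  [8] S(S(S(mul(SSZ, SZ))))
  [9] S(S(S(add(SZ, mul(SZ, SZ)))))
  [10] S(S(S(S(add(Z, mul(SZ, SZ))))))
  [11] S(S(S(S(mul(SZ, SZ)))))
  [12] S(S(S(S(add(SZ, mul(Z, SZ))))))
  [13] S(S(S(S(S(add(Z, mul(Z, SZ)))))))
  [14] S(S(S(S(S(mul(Z, SZ))))))
  [15] S^5(Z)

Answer: normal form = S^5(Z)  (in 15 steps)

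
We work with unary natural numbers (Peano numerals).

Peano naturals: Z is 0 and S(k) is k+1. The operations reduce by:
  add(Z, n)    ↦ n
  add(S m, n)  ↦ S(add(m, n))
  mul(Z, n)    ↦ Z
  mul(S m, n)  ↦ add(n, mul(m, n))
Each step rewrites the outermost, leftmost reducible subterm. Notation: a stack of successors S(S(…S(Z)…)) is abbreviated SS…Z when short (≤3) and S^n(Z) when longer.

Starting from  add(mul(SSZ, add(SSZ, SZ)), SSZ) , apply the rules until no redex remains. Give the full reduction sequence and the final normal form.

  start: add(mul(SSZ, add(SSZ, SZ)), SSZ)
  step 1: add(add(add(SSZ, SZ), mul(SZ, add(SSZ, SZ))), SSZ)
  step 2: add(add(S(add(SZ, SZ)), mul(SZ, add(SSZ, SZ))), SSZ)
  step 3: add(S(add(add(SZ, SZ), mul(SZ, add(SSZ, SZ)))), SSZ)
  step 4: S(add(add(add(SZ, SZ), mul(SZ, add(SSZ, SZ))), SSZ))
  step 5: S(add(add(S(add(Z, SZ)), mul(SZ, add(SSZ, SZ))), SSZ))
  step 6: S(add(S(add(add(Z, SZ), mul(SZ, add(SSZ, SZ)))), SSZ))
  step 7: S(S(add(add(add(Z, SZ), mul(SZ, add(SSZ, SZ))), SSZ)))
  step 8: S(S(add(add(SZ, mul(SZ, add(SSZ, SZ))), SSZ)))
  step 9: S(S(add(S(add(Z, mul(SZ, add(SSZ, SZ)))), SSZ)))
  step 10: S(S(S(add(add(Z, mul(SZ, add(SSZ, SZ))), SSZ))))
  step 11: S(S(S(add(mul(SZ, add(SSZ, SZ)), SSZ))))
  step 12: S(S(S(add(add(add(SSZ, SZ), mul(Z, add(SSZ, SZ))), SSZ))))
  step 13: S(S(S(add(add(S(add(SZ, SZ)), mul(Z, add(SSZ, SZ))), SSZ))))
  step 14: S(S(S(add(S(add(add(SZ, SZ), mul(Z, add(SSZ, SZ)))), SSZ))))
  step 15: S(S(S(S(add(add(add(SZ, SZ), mul(Z, add(SSZ, SZ))), SSZ)))))
  step 16: S(S(S(S(add(add(S(add(Z, SZ)), mul(Z, add(SSZ, SZ))), SSZ)))))
  step 17: S(S(S(S(add(S(add(add(Z, SZ), mul(Z, add(SSZ, SZ)))), SSZ)))))
  step 18: S(S(S(S(S(add(add(add(Z, SZ), mul(Z, add(SSZ, SZ))), SSZ))))))
  step 19: S(S(S(S(S(add(add(SZ, mul(Z, add(SSZ, SZ))), SSZ))))))
  step 20: S(S(S(S(S(add(S(add(Z, mul(Z, add(SSZ, SZ)))), SSZ))))))
  step 21: S(S(S(S(S(S(add(add(Z, mul(Z, add(SSZ, SZ))), SSZ)))))))
  step 22: S(S(S(S(S(S(add(mul(Z, add(SSZ, SZ)), SSZ)))))))
  step 23: S(S(S(S(S(S(add(Z, SSZ)))))))
  step 24: S^8(Z)

Answer: normal form = S^8(Z)  (in 24 steps)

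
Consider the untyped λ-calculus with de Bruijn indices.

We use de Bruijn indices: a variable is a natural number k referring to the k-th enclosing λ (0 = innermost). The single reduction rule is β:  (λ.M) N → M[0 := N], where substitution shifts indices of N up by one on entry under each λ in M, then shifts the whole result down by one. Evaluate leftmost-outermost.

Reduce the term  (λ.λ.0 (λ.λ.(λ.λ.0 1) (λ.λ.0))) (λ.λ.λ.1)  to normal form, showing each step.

  start: (λ.λ.0 (λ.λ.(λ.λ.0 1) (λ.λ.0))) (λ.λ.λ.1)
  →1  λ.0 (λ.λ.(λ.λ.0 1) (λ.λ.0))
  →2  λ.0 (λ.λ.λ.0 (λ.λ.0))

Answer: normal form = λ.0 (λ.λ.λ.0 (λ.λ.0))  (in 2 steps)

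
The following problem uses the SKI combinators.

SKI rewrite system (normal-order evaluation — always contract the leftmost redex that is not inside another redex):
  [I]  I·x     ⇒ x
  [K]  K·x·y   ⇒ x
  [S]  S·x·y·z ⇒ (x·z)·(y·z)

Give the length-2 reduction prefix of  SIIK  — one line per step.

Answer: after 2 steps: K(IK)

Reduction:
  start: SIIK
  step 1: IK(IK)
  step 2: K(IK)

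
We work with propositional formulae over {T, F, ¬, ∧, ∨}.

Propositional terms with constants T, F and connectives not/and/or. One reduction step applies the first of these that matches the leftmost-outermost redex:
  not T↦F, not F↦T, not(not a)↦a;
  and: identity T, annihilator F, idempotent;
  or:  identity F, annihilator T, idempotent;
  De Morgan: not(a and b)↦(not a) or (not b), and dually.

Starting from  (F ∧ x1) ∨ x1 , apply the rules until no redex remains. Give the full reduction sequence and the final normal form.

Answer: normal form = x1  (in 2 steps)

Reduction:
  start: (F ∧ x1) ∨ x1
  step 1: F ∨ x1
  step 2: x1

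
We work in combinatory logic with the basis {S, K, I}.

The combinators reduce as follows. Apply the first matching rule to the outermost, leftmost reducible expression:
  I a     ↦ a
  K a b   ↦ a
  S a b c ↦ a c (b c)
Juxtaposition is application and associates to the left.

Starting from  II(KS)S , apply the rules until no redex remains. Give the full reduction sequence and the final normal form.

Answer: normal form = S  (in 3 steps)

Reduction:
  start: II(KS)S
  step 1: I(KS)S
  step 2: KSS
  step 3: S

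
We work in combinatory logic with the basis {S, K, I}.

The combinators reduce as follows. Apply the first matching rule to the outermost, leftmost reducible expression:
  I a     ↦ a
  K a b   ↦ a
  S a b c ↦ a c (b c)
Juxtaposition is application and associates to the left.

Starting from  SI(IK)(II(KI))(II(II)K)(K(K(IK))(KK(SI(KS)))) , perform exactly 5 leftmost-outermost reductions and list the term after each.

Answer: after 5 steps: I(II(II)K)(K(K(IK))(KK(SI(KS))))

Reduction:
  start: SI(IK)(II(KI))(II(II)K)(K(K(IK))(KK(SI(KS))))
  →1  I(II(KI))(IK(II(KI)))(II(II)K)(K(K(IK))(KK(SI(KS))))
  →2  II(KI)(IK(II(KI)))(II(II)K)(K(K(IK))(KK(SI(KS))))
  →3  I(KI)(IK(II(KI)))(II(II)K)(K(K(IK))(KK(SI(KS))))
  →4  KI(IK(II(KI)))(II(II)K)(K(K(IK))(KK(SI(KS))))
  →5  I(II(II)K)(K(K(IK))(KK(SI(KS))))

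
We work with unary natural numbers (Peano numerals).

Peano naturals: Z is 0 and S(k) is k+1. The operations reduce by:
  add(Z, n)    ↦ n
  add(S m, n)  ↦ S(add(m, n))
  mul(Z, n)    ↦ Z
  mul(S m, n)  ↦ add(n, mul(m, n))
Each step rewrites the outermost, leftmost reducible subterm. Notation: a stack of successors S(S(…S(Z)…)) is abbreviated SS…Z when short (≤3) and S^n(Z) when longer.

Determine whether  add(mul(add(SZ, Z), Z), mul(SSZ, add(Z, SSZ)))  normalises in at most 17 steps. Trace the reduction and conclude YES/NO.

Answer: YES — reaches normal form S^4(Z) in 17 ≤ 17 steps

Working:
  start: add(mul(add(SZ, Z), Z), mul(SSZ, add(Z, SSZ)))
  →1  add(mul(S(add(Z, Z)), Z), mul(SSZ, add(Z, SSZ)))
  →2  add(add(Z, mul(add(Z, Z), Z)), mul(SSZ, add(Z, SSZ)))
  →3  add(mul(add(Z, Z), Z), mul(SSZ, add(Z, SSZ)))
  →4  add(mul(Z, Z), mul(SSZ, add(Z, SSZ)))
  →5  add(Z, mul(SSZ, add(Z, SSZ)))
  →6  mul(SSZ, add(Z, SSZ))
  →7  add(add(Z, SSZ), mul(SZ, add(Z, SSZ)))
  →8  add(SSZ, mul(SZ, add(Z, SSZ)))
  →9  S(add(SZ, mul(SZ, add(Z, SSZ))))
  →10  S(S(add(Z, mul(SZ, add(Z, SSZ)))))
  →11  S(S(mul(SZ, add(Z, SSZ))))
  →12  S(S(add(add(Z, SSZ), mul(Z, add(Z, SSZ)))))
  →13  S(S(add(SSZ, mul(Z, add(Z, SSZ)))))
  →14  S(S(S(add(SZ, mul(Z, add(Z, SSZ))))))
  →15  S(S(S(S(add(Z, mul(Z, add(Z, SSZ)))))))
  →16  S(S(S(S(mul(Z, add(Z, SSZ))))))
  →17  S^4(Z)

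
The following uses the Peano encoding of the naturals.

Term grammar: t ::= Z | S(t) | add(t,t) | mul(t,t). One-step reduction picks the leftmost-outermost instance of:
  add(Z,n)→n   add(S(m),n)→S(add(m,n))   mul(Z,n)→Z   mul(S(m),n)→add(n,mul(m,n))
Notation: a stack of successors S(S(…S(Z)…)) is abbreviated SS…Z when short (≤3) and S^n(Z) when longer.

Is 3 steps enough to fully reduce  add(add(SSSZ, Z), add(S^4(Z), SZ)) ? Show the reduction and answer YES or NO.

Answer: NO — after 3 steps the term is S(add(S(add(SZ, Z)), add(S^4(Z), SZ))), not yet normal

Working:
  start: add(add(SSSZ, Z), add(S^4(Z), SZ))
  →1  add(S(add(SSZ, Z)), add(S^4(Z), SZ))
  →2  S(add(add(SSZ, Z), add(S^4(Z), SZ)))
  →3  S(add(S(add(SZ, Z)), add(S^4(Z), SZ)))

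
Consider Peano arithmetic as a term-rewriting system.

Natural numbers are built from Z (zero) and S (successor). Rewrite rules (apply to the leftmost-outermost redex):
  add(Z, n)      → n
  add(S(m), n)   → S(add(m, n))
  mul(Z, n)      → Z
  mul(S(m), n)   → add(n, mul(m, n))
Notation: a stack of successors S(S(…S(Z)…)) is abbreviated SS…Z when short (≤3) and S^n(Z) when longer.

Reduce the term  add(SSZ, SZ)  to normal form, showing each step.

  start: add(SSZ, SZ)
  step 1: S(add(SZ, SZ))
  step 2: S(S(add(Z, SZ)))
  step 3: SSSZ

Answer: normal form = SSSZ  (in 3 steps)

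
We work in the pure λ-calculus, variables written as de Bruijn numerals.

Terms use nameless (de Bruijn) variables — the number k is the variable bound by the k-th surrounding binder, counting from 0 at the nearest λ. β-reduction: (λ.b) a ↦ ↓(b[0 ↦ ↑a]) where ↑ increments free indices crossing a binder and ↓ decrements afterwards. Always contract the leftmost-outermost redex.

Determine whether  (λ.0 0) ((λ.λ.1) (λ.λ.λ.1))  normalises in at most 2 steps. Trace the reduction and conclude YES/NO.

  start: (λ.0 0) ((λ.λ.1) (λ.λ.λ.1))
  step 1: (λ.λ.1) (λ.λ.λ.1) ((λ.λ.1) (λ.λ.λ.1))
  step 2: (λ.λ.λ.λ.1) ((λ.λ.1) (λ.λ.λ.1))

Answer: NO — after 2 steps the term is (λ.λ.λ.λ.1) ((λ.λ.1) (λ.λ.λ.1)), not yet normal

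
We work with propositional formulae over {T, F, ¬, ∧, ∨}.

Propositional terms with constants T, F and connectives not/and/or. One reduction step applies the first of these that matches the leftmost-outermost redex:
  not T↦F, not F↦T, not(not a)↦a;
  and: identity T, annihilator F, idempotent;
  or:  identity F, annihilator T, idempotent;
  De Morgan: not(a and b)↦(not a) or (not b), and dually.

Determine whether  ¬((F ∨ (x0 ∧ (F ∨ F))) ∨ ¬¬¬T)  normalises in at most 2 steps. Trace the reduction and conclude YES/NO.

  start: ¬((F ∨ (x0 ∧ (F ∨ F))) ∨ ¬¬¬T)
  [1] ¬(F ∨ (x0 ∧ (F ∨ F))) ∧ ¬¬¬¬T
  [2] (¬F ∧ ¬(x0 ∧ (F ∨ F))) ∧ ¬¬¬¬T

Answer: NO — after 2 steps the term is (¬F ∧ ¬(x0 ∧ (F ∨ F))) ∧ ¬¬¬¬T, not yet normal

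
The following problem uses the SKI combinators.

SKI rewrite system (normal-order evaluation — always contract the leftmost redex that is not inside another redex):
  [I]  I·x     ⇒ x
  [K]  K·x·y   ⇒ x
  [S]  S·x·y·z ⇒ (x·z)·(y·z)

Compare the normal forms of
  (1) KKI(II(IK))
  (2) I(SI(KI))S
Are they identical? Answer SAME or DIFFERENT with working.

Answer: DIFFERENT — A ⇓ KK, B ⇓ SI

Derivation:
Term A:
  start: KKI(II(IK))
  →1  K(II(IK))
  →2  K(I(IK))
  →3  K(IK)
  →4  KK

Term B:
  start: I(SI(KI))S
  →1  SI(KI)S
  →2  IS(KIS)
  →3  S(KIS)
  →4  SI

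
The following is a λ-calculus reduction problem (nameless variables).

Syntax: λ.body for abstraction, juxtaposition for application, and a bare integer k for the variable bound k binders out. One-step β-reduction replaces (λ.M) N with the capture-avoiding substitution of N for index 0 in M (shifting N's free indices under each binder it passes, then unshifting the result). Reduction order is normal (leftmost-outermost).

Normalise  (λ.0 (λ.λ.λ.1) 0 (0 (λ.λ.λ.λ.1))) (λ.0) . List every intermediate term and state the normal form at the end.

  start: (λ.0 (λ.λ.λ.1) 0 (0 (λ.λ.λ.λ.1))) (λ.0)
  step 1: (λ.0) (λ.λ.λ.1) (λ.0) ((λ.0) (λ.λ.λ.λ.1))
  step 2: (λ.λ.λ.1) (λ.0) ((λ.0) (λ.λ.λ.λ.1))
  step 3: (λ.λ.1) ((λ.0) (λ.λ.λ.λ.1))
  step 4: λ.(λ.0) (λ.λ.λ.λ.1)
  step 5: λ.λ.λ.λ.λ.1

Answer: normal form = λ.λ.λ.λ.λ.1  (in 5 steps)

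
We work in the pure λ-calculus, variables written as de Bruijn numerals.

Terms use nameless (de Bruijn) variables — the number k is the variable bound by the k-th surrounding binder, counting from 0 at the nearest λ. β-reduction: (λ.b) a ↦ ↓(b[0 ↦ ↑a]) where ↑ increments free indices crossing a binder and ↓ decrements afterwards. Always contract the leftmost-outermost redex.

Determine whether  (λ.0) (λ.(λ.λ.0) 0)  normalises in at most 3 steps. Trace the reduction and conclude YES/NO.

Answer: YES — reaches normal form λ.λ.0 in 2 ≤ 3 steps

Reduction:
  start: (λ.0) (λ.(λ.λ.0) 0)
  step 1: λ.(λ.λ.0) 0
  step 2: λ.λ.0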